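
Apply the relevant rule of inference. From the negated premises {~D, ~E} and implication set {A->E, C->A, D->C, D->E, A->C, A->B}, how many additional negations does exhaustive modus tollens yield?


Initial negated facts: {~D, ~E}
Apply modus tollens to closure:
  ~E and A->E  =>  ~A
  ~A and C->A  =>  ~C
Final negated: {~A, ~C, ~D, ~E}
New negations: {~A, ~C}
Count = 2

2


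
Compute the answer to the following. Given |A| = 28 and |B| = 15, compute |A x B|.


The Cartesian product A x B contains all ordered pairs (a, b).
|A x B| = |A| * |B| = 28 * 15 = 420

420


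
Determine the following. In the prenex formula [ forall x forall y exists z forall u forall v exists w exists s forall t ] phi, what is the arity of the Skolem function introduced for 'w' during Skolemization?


Quantifier prefix: forall x forall y exists z forall u forall v exists w exists s forall t
'w' is existentially quantified at position 6.
Universal variables preceding it: x, y, u, v
Skolem function arity = 4

4


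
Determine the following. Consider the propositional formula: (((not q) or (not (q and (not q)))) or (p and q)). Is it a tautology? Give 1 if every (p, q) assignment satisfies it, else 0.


Check all 4 assignments:
p=0, q=0: 1
p=0, q=1: 1
p=1, q=0: 1
p=1, q=1: 1
Satisfying count = 4/4.
Tautology iff count = 4: yes.

1


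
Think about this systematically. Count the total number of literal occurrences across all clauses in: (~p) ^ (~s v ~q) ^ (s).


Counting literals in each clause:
Clause 1: 1 literal(s)
Clause 2: 2 literal(s)
Clause 3: 1 literal(s)
Total = 4

4


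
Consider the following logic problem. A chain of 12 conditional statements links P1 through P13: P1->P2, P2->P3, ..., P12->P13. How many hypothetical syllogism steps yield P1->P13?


With 12 implications in a chain connecting 13 propositions:
P1->P2, P2->P3, ..., P12->P13
Steps needed = (number of implications) - 1 = 12 - 1 = 11

11


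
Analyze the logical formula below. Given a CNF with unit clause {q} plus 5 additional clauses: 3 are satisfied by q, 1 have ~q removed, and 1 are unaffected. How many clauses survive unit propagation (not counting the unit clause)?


Satisfied (removed): 3
Shortened (remain): 1
Unchanged (remain): 1
Remaining = 1 + 1 = 2

2


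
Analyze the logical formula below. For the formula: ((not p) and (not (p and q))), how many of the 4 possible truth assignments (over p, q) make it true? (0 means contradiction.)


Check all 4 assignments:
p=0, q=0: 1
p=0, q=1: 1
p=1, q=0: 0
p=1, q=1: 0
Count of True = 2

2


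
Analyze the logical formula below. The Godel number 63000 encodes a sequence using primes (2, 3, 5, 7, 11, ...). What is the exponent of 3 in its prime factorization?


Factorize 63000 by dividing by 3 repeatedly.
Division steps: 3 divides 63000 exactly 2 time(s).
Exponent of 3 = 2

2


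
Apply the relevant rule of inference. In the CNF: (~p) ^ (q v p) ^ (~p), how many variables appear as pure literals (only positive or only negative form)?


Check each variable for pure literal status:
p: mixed (not pure)
q: pure positive
r: absent (not pure)
Pure literal count = 1

1


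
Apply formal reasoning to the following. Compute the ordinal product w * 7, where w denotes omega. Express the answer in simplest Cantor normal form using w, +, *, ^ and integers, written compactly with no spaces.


Compute w * 7.
Ordinal * is associative and left-distributive over +, but NOT commutative; for finite n>1, n*w = w but w*n stays w*n.
w * 7 means 7 copies of w concatenated: w*7.
Result = w*7

w*7


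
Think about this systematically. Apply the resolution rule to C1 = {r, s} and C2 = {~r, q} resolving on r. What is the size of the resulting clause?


Remove r from C1 and ~r from C2.
C1 remainder: {s}
C2 remainder: {q}
Union (resolvent): {q, s}
Resolvent has 2 literal(s).

2


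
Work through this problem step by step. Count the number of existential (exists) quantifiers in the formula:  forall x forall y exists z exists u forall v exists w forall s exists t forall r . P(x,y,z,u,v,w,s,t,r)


Quantifier prefix: forall x forall y exists z exists u forall v exists w forall s exists t forall r
Mark each quantifier type:
  U U E E U E U E U
Universal count = 5, Existential count = 4
Asked for existential (exists) quantifiers: 4

4


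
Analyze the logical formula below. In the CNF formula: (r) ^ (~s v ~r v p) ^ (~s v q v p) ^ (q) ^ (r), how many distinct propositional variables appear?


Identify each variable that appears in the formula.
Variables found: p, q, r, s
Count = 4

4


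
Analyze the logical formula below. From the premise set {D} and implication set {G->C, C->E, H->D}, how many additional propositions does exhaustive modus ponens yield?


Initial facts: {D}
Apply modus ponens to closure:
  (no implication fires)
Final known: {D}
New propositions: {(none)}
Count = 0

0


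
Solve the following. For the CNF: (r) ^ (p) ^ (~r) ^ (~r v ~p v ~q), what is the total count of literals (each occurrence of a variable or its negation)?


Counting literals in each clause:
Clause 1: 1 literal(s)
Clause 2: 1 literal(s)
Clause 3: 1 literal(s)
Clause 4: 3 literal(s)
Total = 6

6


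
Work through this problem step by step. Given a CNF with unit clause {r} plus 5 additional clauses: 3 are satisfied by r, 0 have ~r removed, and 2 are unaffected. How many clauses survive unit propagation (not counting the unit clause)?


Satisfied (removed): 3
Shortened (remain): 0
Unchanged (remain): 2
Remaining = 0 + 2 = 2

2


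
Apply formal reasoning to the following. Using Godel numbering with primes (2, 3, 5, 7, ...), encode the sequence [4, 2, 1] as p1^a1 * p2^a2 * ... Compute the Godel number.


Encode each element as an exponent of the corresponding prime:
  2^4 = 16
  3^2 = 9
  5^1 = 5
Product = 16 * 9 * 5 = 720

720


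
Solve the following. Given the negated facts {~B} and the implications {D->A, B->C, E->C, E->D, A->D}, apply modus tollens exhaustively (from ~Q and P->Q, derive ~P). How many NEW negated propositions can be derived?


Initial negated facts: {~B}
Apply modus tollens to closure:
  (no implication fires)
Final negated: {~B}
New negations: {(none)}
Count = 0

0


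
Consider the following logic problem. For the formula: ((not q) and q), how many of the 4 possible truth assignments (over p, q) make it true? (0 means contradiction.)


Check all 4 assignments:
p=0, q=0: 0
p=0, q=1: 0
p=1, q=0: 0
p=1, q=1: 0
Count of True = 0

0


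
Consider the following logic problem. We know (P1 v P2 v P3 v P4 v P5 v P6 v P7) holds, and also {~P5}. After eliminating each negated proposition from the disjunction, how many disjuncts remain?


Original disjuncts (7): P1, P2, P3, P4, P5, P6, P7
Negated (eliminate): ~P5
Remaining disjuncts: P1, P2, P3, P4, P6, P7
Count = 7 - 1 = 6

6


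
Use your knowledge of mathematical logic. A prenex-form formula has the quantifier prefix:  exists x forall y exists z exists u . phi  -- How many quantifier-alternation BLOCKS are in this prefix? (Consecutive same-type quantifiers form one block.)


Quantifier-type sequence: E A E E  (A=forall, E=exists)
Group into maximal same-type runs:
  Ex1 | Ax1 | Ex2
Number of blocks = 3

3


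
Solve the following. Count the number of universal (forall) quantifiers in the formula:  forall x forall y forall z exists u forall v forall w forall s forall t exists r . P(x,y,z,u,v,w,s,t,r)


Quantifier prefix: forall x forall y forall z exists u forall v forall w forall s forall t exists r
Mark each quantifier type:
  U U U E U U U U E
Universal count = 7, Existential count = 2
Asked for universal (forall) quantifiers: 7

7


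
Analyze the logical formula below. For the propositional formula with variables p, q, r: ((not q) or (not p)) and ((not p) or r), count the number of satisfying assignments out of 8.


Evaluate all 8 assignments for p, q, r:
p=0, q=0, r=0: 1
p=0, q=0, r=1: 1
p=0, q=1, r=0: 1
p=0, q=1, r=1: 1
p=1, q=0, r=0: 0
p=1, q=0, r=1: 1
p=1, q=1, r=0: 0
p=1, q=1, r=1: 0
Satisfying count = 5

5


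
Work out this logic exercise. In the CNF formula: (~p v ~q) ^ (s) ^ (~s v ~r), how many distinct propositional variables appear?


Identify each variable that appears in the formula.
Variables found: p, q, r, s
Count = 4

4


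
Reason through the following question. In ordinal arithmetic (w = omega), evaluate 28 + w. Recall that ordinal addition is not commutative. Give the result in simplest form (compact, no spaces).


Compute 28 + w.
Ordinal + is associative but NOT commutative; for finite n>0, n + w = w but w + n stays w+n.
Any finite left addend is absorbed by w on the right: 28 + w = w.
Result = w

w


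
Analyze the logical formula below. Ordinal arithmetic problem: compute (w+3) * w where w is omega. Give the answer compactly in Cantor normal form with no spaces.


Compute (w+3) * w.
Ordinal * is associative and left-distributive over +, but NOT commutative; for finite n>1, n*w = w but w*n stays w*n.
(w+3) * w = sup{(w+3)*k : k<w} = sup{w*k+3} = w^2 (the +3 tail is absorbed in the limit).
Result = w^2

w^2


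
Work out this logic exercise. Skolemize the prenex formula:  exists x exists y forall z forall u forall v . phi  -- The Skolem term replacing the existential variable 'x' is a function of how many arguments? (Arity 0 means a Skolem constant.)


Quantifier prefix: exists x exists y forall z forall u forall v
'x' is existentially quantified at position 1.
No universal quantifiers precede it.
Skolem function arity = 0 (a Skolem constant)

0


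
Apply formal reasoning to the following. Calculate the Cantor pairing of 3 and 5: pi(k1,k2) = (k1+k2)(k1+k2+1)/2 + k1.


k1 + k2 = 8
(k1+k2)(k1+k2+1)/2 = 8 * 9 / 2 = 36
pi = 36 + 3 = 39

39


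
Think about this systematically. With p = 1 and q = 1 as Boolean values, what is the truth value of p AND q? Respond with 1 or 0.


p = 1, q = 1
Operation: p AND q
Evaluate: 1 AND 1 = 1

1


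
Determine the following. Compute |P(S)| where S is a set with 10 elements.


The power set of a set with n elements has 2^n elements.
|P(S)| = 2^10 = 1024

1024


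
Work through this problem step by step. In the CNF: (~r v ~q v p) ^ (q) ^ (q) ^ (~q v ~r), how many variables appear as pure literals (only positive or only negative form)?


Check each variable for pure literal status:
p: pure positive
q: mixed (not pure)
r: pure negative
Pure literal count = 2

2


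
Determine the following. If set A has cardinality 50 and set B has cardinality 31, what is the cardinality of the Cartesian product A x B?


The Cartesian product A x B contains all ordered pairs (a, b).
|A x B| = |A| * |B| = 50 * 31 = 1550

1550


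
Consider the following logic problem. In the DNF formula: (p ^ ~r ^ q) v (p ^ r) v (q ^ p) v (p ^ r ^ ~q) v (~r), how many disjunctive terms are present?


A DNF formula is a disjunction of terms (conjunctions).
Terms are separated by v.
Counting the disjuncts: 5 terms.

5


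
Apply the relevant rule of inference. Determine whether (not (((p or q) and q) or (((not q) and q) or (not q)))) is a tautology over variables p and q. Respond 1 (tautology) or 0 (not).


Check all 4 assignments:
p=0, q=0: 0
p=0, q=1: 0
p=1, q=0: 0
p=1, q=1: 0
Satisfying count = 0/4.
Tautology iff count = 4: no.

0


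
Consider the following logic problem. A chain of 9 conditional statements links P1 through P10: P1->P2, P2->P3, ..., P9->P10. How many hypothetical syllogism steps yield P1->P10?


With 9 implications in a chain connecting 10 propositions:
P1->P2, P2->P3, ..., P9->P10
Steps needed = (number of implications) - 1 = 9 - 1 = 8

8


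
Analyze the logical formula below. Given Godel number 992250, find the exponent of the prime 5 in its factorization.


Factorize 992250 by dividing by 5 repeatedly.
Division steps: 5 divides 992250 exactly 3 time(s).
Exponent of 5 = 3

3


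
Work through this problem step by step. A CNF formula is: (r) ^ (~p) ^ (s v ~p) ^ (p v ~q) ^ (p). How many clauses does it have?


A CNF formula is a conjunction of clauses.
Clauses are separated by ^.
Counting the conjuncts: 5 clauses.

5


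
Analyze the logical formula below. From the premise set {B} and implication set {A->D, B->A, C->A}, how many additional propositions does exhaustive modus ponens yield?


Initial facts: {B}
Apply modus ponens to closure:
  B and B->A  =>  A
  A and A->D  =>  D
Final known: {A, B, D}
New propositions: {A, D}
Count = 2

2


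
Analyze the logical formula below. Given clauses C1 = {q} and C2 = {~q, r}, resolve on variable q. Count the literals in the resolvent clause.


Remove q from C1 and ~q from C2.
C1 remainder: {}
C2 remainder: {r}
Union (resolvent): {r}
Resolvent has 1 literal(s).

1


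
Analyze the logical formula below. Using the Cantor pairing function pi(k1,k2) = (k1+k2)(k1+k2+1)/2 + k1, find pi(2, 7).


k1 + k2 = 9
(k1+k2)(k1+k2+1)/2 = 9 * 10 / 2 = 45
pi = 45 + 2 = 47

47


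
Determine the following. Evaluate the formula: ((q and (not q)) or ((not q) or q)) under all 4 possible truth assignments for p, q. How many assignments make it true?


Check all 4 assignments:
p=0, q=0: 1
p=0, q=1: 1
p=1, q=0: 1
p=1, q=1: 1
Count of True = 4

4


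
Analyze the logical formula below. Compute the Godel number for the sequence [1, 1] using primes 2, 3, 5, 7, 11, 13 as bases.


Encode each element as an exponent of the corresponding prime:
  2^1 = 2
  3^1 = 3
Product = 2 * 3 = 6

6


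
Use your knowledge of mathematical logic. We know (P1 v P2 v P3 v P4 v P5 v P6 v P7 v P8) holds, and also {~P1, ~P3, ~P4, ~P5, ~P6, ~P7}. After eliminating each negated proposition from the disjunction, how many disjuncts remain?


Original disjuncts (8): P1, P2, P3, P4, P5, P6, P7, P8
Negated (eliminate): ~P1, ~P3, ~P4, ~P5, ~P6, ~P7
Remaining disjuncts: P2, P8
Count = 8 - 6 = 2

2


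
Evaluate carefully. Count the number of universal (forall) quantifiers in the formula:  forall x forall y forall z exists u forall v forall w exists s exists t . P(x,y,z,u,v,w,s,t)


Quantifier prefix: forall x forall y forall z exists u forall v forall w exists s exists t
Mark each quantifier type:
  U U U E U U E E
Universal count = 5, Existential count = 3
Asked for universal (forall) quantifiers: 5

5


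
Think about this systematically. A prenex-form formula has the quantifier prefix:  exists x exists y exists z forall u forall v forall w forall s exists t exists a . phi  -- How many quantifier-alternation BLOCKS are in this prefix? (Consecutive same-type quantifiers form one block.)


Quantifier-type sequence: E E E A A A A E E  (A=forall, E=exists)
Group into maximal same-type runs:
  Ex3 | Ax4 | Ex2
Number of blocks = 3

3


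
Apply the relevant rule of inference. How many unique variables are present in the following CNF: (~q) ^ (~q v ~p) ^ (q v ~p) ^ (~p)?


Identify each variable that appears in the formula.
Variables found: p, q
Count = 2

2


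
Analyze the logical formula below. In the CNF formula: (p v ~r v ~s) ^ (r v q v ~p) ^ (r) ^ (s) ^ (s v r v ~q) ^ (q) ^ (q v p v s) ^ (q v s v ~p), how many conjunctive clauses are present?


A CNF formula is a conjunction of clauses.
Clauses are separated by ^.
Counting the conjuncts: 8 clauses.

8


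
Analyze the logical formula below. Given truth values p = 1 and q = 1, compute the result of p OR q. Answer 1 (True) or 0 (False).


p = 1, q = 1
Operation: p OR q
Evaluate: 1 OR 1 = 1

1


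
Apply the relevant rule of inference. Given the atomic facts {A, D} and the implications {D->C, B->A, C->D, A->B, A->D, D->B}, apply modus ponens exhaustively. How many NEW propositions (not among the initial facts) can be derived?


Initial facts: {A, D}
Apply modus ponens to closure:
  D and D->C  =>  C
  A and A->B  =>  B
Final known: {A, B, C, D}
New propositions: {B, C}
Count = 2

2


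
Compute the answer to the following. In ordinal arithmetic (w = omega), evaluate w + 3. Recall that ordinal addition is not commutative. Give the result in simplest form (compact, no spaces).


Compute w + 3.
Ordinal + is associative but NOT commutative; for finite n>0, n + w = w but w + n stays w+n.
w + 3 is already in normal form (a successor ordinal beyond w).
Result = w+3

w+3


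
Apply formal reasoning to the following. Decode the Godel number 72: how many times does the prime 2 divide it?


Factorize 72 by dividing by 2 repeatedly.
Division steps: 2 divides 72 exactly 3 time(s).
Exponent of 2 = 3

3


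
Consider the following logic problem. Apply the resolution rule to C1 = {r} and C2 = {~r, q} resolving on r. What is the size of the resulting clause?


Remove r from C1 and ~r from C2.
C1 remainder: {}
C2 remainder: {q}
Union (resolvent): {q}
Resolvent has 1 literal(s).

1


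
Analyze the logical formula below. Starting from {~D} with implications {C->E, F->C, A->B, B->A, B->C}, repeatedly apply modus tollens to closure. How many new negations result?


Initial negated facts: {~D}
Apply modus tollens to closure:
  (no implication fires)
Final negated: {~D}
New negations: {(none)}
Count = 0

0


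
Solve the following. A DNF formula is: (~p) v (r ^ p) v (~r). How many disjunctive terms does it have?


A DNF formula is a disjunction of terms (conjunctions).
Terms are separated by v.
Counting the disjuncts: 3 terms.

3


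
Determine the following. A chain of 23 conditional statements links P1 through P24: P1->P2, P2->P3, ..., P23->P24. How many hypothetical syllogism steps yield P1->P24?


With 23 implications in a chain connecting 24 propositions:
P1->P2, P2->P3, ..., P23->P24
Steps needed = (number of implications) - 1 = 23 - 1 = 22

22


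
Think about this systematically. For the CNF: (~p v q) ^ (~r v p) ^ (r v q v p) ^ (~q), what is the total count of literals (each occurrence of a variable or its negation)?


Counting literals in each clause:
Clause 1: 2 literal(s)
Clause 2: 2 literal(s)
Clause 3: 3 literal(s)
Clause 4: 1 literal(s)
Total = 8

8


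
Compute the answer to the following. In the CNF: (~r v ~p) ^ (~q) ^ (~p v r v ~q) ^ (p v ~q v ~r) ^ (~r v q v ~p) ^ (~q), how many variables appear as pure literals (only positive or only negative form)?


Check each variable for pure literal status:
p: mixed (not pure)
q: mixed (not pure)
r: mixed (not pure)
Pure literal count = 0

0


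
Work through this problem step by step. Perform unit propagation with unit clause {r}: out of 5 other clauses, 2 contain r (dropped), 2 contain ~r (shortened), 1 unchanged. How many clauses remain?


Satisfied (removed): 2
Shortened (remain): 2
Unchanged (remain): 1
Remaining = 2 + 1 = 3

3


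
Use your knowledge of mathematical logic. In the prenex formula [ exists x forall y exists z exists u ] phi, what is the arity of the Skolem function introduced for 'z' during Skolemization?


Quantifier prefix: exists x forall y exists z exists u
'z' is existentially quantified at position 3.
Universal variables preceding it: y
Skolem function arity = 1

1


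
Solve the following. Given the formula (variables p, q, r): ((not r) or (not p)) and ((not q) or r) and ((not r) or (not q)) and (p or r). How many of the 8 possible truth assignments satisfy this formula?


Evaluate all 8 assignments for p, q, r:
p=0, q=0, r=0: 0
p=0, q=0, r=1: 1
p=0, q=1, r=0: 0
p=0, q=1, r=1: 0
p=1, q=0, r=0: 1
p=1, q=0, r=1: 0
p=1, q=1, r=0: 0
p=1, q=1, r=1: 0
Satisfying count = 2

2


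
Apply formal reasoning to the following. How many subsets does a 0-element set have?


The power set of a set with n elements has 2^n elements.
|P(S)| = 2^0 = 1

1


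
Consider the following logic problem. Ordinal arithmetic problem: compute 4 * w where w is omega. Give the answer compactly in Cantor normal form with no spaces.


Compute 4 * w.
Ordinal * is associative and left-distributive over +, but NOT commutative; for finite n>1, n*w = w but w*n stays w*n.
For finite n>0, n * w = sup{n*k : k<w} = w. So 4 * w = w.
Result = w

w


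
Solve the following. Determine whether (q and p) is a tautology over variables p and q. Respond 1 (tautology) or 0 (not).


Check all 4 assignments:
p=0, q=0: 0
p=0, q=1: 0
p=1, q=0: 0
p=1, q=1: 1
Satisfying count = 1/4.
Tautology iff count = 4: no.

0


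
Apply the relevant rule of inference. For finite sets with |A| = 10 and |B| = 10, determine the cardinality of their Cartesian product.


The Cartesian product A x B contains all ordered pairs (a, b).
|A x B| = |A| * |B| = 10 * 10 = 100

100


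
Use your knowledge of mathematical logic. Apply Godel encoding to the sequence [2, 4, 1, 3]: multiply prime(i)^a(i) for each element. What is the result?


Encode each element as an exponent of the corresponding prime:
  2^2 = 4
  3^4 = 81
  5^1 = 5
  7^3 = 343
Product = 4 * 81 * 5 * 343 = 555660

555660


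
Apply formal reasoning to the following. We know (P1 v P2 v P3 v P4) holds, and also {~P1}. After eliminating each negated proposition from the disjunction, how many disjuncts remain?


Original disjuncts (4): P1, P2, P3, P4
Negated (eliminate): ~P1
Remaining disjuncts: P2, P3, P4
Count = 4 - 1 = 3

3


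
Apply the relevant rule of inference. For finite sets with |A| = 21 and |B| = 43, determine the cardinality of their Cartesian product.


The Cartesian product A x B contains all ordered pairs (a, b).
|A x B| = |A| * |B| = 21 * 43 = 903

903


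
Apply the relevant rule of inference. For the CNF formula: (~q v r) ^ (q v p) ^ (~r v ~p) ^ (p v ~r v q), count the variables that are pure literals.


Check each variable for pure literal status:
p: mixed (not pure)
q: mixed (not pure)
r: mixed (not pure)
Pure literal count = 0

0


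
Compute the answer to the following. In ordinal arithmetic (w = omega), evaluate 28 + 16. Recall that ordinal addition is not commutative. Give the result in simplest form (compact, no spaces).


Compute 28 + 16.
Ordinal + is associative but NOT commutative; for finite n>0, n + w = w but w + n stays w+n.
Both operands finite; ordinal + agrees with natural +: 28 + 16 = 44.
Result = 44

44


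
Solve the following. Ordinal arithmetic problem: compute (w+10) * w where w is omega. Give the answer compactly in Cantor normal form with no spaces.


Compute (w+10) * w.
Ordinal * is associative and left-distributive over +, but NOT commutative; for finite n>1, n*w = w but w*n stays w*n.
(w+10) * w = sup{(w+10)*k : k<w} = sup{w*k+10} = w^2 (the +10 tail is absorbed in the limit).
Result = w^2

w^2


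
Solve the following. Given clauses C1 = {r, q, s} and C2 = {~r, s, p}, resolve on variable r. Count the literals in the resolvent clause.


Remove r from C1 and ~r from C2.
C1 remainder: {q, s}
C2 remainder: {s, p}
Union (resolvent): {p, q, s}
Resolvent has 3 literal(s).

3


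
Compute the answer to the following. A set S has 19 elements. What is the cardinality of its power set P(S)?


The power set of a set with n elements has 2^n elements.
|P(S)| = 2^19 = 524288

524288


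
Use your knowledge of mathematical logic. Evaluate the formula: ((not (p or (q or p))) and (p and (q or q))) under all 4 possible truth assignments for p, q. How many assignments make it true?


Check all 4 assignments:
p=0, q=0: 0
p=0, q=1: 0
p=1, q=0: 0
p=1, q=1: 0
Count of True = 0

0


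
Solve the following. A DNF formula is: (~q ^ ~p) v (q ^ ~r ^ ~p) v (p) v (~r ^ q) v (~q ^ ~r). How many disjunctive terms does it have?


A DNF formula is a disjunction of terms (conjunctions).
Terms are separated by v.
Counting the disjuncts: 5 terms.

5


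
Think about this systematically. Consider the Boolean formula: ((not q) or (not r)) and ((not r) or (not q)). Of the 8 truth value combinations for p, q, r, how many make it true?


Evaluate all 8 assignments for p, q, r:
p=0, q=0, r=0: 1
p=0, q=0, r=1: 1
p=0, q=1, r=0: 1
p=0, q=1, r=1: 0
p=1, q=0, r=0: 1
p=1, q=0, r=1: 1
p=1, q=1, r=0: 1
p=1, q=1, r=1: 0
Satisfying count = 6

6


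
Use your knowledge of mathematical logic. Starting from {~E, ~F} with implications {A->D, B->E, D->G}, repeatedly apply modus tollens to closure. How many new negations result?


Initial negated facts: {~E, ~F}
Apply modus tollens to closure:
  ~E and B->E  =>  ~B
Final negated: {~B, ~E, ~F}
New negations: {~B}
Count = 1

1


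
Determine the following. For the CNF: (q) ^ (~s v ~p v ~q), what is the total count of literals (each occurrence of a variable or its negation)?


Counting literals in each clause:
Clause 1: 1 literal(s)
Clause 2: 3 literal(s)
Total = 4

4


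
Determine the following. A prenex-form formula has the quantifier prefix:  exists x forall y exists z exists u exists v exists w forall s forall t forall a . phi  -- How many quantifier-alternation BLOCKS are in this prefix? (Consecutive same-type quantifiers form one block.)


Quantifier-type sequence: E A E E E E A A A  (A=forall, E=exists)
Group into maximal same-type runs:
  Ex1 | Ax1 | Ex4 | Ax3
Number of blocks = 4

4


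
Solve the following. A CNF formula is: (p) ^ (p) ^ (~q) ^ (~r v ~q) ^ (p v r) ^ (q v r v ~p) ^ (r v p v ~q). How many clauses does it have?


A CNF formula is a conjunction of clauses.
Clauses are separated by ^.
Counting the conjuncts: 7 clauses.

7


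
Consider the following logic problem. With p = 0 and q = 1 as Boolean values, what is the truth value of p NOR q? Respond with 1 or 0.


p = 0, q = 1
Operation: p NOR q
Evaluate: 0 NOR 1 = 0

0


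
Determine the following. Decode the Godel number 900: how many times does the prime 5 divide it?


Factorize 900 by dividing by 5 repeatedly.
Division steps: 5 divides 900 exactly 2 time(s).
Exponent of 5 = 2

2


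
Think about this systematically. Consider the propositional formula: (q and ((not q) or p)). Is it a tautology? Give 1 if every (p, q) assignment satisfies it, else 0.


Check all 4 assignments:
p=0, q=0: 0
p=0, q=1: 0
p=1, q=0: 0
p=1, q=1: 1
Satisfying count = 1/4.
Tautology iff count = 4: no.

0


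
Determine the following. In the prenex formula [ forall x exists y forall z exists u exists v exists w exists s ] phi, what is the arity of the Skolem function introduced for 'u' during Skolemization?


Quantifier prefix: forall x exists y forall z exists u exists v exists w exists s
'u' is existentially quantified at position 4.
Universal variables preceding it: x, z
Skolem function arity = 2

2


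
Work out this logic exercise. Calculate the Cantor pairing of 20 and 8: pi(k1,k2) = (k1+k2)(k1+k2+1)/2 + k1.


k1 + k2 = 28
(k1+k2)(k1+k2+1)/2 = 28 * 29 / 2 = 406
pi = 406 + 20 = 426

426


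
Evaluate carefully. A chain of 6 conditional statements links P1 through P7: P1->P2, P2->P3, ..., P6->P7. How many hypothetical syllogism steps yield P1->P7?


With 6 implications in a chain connecting 7 propositions:
P1->P2, P2->P3, ..., P6->P7
Steps needed = (number of implications) - 1 = 6 - 1 = 5

5


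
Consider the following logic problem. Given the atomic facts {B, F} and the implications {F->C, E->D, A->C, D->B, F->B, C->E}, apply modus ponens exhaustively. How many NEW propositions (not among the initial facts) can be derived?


Initial facts: {B, F}
Apply modus ponens to closure:
  F and F->C  =>  C
  C and C->E  =>  E
  E and E->D  =>  D
Final known: {B, C, D, E, F}
New propositions: {C, D, E}
Count = 3

3


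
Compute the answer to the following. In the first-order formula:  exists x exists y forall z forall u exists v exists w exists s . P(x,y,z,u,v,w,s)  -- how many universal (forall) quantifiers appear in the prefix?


Quantifier prefix: exists x exists y forall z forall u exists v exists w exists s
Mark each quantifier type:
  E E U U E E E
Universal count = 2, Existential count = 5
Asked for universal (forall) quantifiers: 2

2


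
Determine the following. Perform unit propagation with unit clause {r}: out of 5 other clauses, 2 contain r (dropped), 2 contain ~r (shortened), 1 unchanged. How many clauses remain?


Satisfied (removed): 2
Shortened (remain): 2
Unchanged (remain): 1
Remaining = 2 + 1 = 3

3


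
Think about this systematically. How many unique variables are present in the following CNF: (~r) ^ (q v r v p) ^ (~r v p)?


Identify each variable that appears in the formula.
Variables found: p, q, r
Count = 3

3


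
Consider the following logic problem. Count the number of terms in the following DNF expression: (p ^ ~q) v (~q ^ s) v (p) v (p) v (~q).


A DNF formula is a disjunction of terms (conjunctions).
Terms are separated by v.
Counting the disjuncts: 5 terms.

5


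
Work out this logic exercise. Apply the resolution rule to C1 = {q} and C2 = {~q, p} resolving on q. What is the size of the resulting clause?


Remove q from C1 and ~q from C2.
C1 remainder: {}
C2 remainder: {p}
Union (resolvent): {p}
Resolvent has 1 literal(s).

1


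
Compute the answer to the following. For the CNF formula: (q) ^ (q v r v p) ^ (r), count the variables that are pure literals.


Check each variable for pure literal status:
p: pure positive
q: pure positive
r: pure positive
Pure literal count = 3

3


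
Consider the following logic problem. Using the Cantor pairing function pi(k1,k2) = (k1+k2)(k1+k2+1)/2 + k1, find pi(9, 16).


k1 + k2 = 25
(k1+k2)(k1+k2+1)/2 = 25 * 26 / 2 = 325
pi = 325 + 9 = 334

334


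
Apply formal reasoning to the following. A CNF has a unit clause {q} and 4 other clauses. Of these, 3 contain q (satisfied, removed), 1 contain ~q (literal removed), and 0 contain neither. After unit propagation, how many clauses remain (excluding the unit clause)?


Satisfied (removed): 3
Shortened (remain): 1
Unchanged (remain): 0
Remaining = 1 + 0 = 1

1


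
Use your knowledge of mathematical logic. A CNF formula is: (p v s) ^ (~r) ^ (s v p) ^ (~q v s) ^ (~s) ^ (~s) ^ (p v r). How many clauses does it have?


A CNF formula is a conjunction of clauses.
Clauses are separated by ^.
Counting the conjuncts: 7 clauses.

7


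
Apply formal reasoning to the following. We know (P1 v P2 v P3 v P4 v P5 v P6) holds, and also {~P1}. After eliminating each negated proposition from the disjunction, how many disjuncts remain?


Original disjuncts (6): P1, P2, P3, P4, P5, P6
Negated (eliminate): ~P1
Remaining disjuncts: P2, P3, P4, P5, P6
Count = 6 - 1 = 5

5


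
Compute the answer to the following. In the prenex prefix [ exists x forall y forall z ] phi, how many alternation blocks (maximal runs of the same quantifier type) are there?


Quantifier-type sequence: E A A  (A=forall, E=exists)
Group into maximal same-type runs:
  Ex1 | Ax2
Number of blocks = 2

2


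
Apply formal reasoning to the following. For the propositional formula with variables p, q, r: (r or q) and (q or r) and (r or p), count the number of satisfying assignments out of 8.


Evaluate all 8 assignments for p, q, r:
p=0, q=0, r=0: 0
p=0, q=0, r=1: 1
p=0, q=1, r=0: 0
p=0, q=1, r=1: 1
p=1, q=0, r=0: 0
p=1, q=0, r=1: 1
p=1, q=1, r=0: 1
p=1, q=1, r=1: 1
Satisfying count = 5

5


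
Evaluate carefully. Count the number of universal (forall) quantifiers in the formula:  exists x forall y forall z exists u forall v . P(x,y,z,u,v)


Quantifier prefix: exists x forall y forall z exists u forall v
Mark each quantifier type:
  E U U E U
Universal count = 3, Existential count = 2
Asked for universal (forall) quantifiers: 3

3


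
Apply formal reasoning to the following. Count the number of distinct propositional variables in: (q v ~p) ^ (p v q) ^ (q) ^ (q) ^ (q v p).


Identify each variable that appears in the formula.
Variables found: p, q
Count = 2

2


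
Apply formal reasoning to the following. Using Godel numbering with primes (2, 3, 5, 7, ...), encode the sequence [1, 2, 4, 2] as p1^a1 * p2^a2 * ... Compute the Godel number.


Encode each element as an exponent of the corresponding prime:
  2^1 = 2
  3^2 = 9
  5^4 = 625
  7^2 = 49
Product = 2 * 9 * 625 * 49 = 551250

551250


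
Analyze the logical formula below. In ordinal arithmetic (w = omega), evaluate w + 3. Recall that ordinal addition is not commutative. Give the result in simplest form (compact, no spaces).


Compute w + 3.
Ordinal + is associative but NOT commutative; for finite n>0, n + w = w but w + n stays w+n.
w + 3 is already in normal form (a successor ordinal beyond w).
Result = w+3

w+3


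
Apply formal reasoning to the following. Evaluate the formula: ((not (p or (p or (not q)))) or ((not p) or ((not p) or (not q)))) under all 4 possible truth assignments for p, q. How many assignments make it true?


Check all 4 assignments:
p=0, q=0: 1
p=0, q=1: 1
p=1, q=0: 1
p=1, q=1: 0
Count of True = 3

3


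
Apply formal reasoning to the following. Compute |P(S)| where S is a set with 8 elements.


The power set of a set with n elements has 2^n elements.
|P(S)| = 2^8 = 256

256


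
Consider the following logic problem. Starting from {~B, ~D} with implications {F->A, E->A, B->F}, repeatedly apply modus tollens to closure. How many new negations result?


Initial negated facts: {~B, ~D}
Apply modus tollens to closure:
  (no implication fires)
Final negated: {~B, ~D}
New negations: {(none)}
Count = 0

0


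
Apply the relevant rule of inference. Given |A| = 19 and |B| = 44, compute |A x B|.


The Cartesian product A x B contains all ordered pairs (a, b).
|A x B| = |A| * |B| = 19 * 44 = 836

836


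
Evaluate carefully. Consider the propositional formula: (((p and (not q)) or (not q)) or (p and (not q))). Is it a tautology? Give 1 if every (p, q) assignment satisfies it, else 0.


Check all 4 assignments:
p=0, q=0: 1
p=0, q=1: 0
p=1, q=0: 1
p=1, q=1: 0
Satisfying count = 2/4.
Tautology iff count = 4: no.

0


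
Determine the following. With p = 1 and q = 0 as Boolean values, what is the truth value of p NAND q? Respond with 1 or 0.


p = 1, q = 0
Operation: p NAND q
Evaluate: 1 NAND 0 = 1

1


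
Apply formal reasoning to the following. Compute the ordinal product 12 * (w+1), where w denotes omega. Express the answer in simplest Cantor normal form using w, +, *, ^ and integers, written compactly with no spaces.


Compute 12 * (w+1).
Ordinal * is associative and left-distributive over +, but NOT commutative; for finite n>1, n*w = w but w*n stays w*n.
By left-distributivity: 12 * (w+1) = 12*w + 12*1 = w + 12 = w+12.
Result = w+12

w+12


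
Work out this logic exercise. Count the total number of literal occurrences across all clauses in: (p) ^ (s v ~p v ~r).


Counting literals in each clause:
Clause 1: 1 literal(s)
Clause 2: 3 literal(s)
Total = 4

4


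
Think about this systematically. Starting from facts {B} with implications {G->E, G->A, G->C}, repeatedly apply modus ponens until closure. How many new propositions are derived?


Initial facts: {B}
Apply modus ponens to closure:
  (no implication fires)
Final known: {B}
New propositions: {(none)}
Count = 0

0


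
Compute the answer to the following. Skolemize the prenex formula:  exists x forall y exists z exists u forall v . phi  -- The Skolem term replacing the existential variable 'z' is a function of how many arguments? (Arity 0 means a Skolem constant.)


Quantifier prefix: exists x forall y exists z exists u forall v
'z' is existentially quantified at position 3.
Universal variables preceding it: y
Skolem function arity = 1

1


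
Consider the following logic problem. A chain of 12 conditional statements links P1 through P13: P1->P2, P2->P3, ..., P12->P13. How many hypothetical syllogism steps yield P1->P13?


With 12 implications in a chain connecting 13 propositions:
P1->P2, P2->P3, ..., P12->P13
Steps needed = (number of implications) - 1 = 12 - 1 = 11

11


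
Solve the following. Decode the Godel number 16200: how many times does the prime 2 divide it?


Factorize 16200 by dividing by 2 repeatedly.
Division steps: 2 divides 16200 exactly 3 time(s).
Exponent of 2 = 3

3


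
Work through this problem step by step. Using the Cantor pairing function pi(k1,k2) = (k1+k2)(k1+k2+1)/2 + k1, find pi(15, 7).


k1 + k2 = 22
(k1+k2)(k1+k2+1)/2 = 22 * 23 / 2 = 253
pi = 253 + 15 = 268

268


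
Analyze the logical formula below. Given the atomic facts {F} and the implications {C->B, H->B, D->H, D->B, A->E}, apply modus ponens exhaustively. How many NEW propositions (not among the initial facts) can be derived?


Initial facts: {F}
Apply modus ponens to closure:
  (no implication fires)
Final known: {F}
New propositions: {(none)}
Count = 0

0


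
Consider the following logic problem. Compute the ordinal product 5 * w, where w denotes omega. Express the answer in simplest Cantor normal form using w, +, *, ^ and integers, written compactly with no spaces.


Compute 5 * w.
Ordinal * is associative and left-distributive over +, but NOT commutative; for finite n>1, n*w = w but w*n stays w*n.
For finite n>0, n * w = sup{n*k : k<w} = w. So 5 * w = w.
Result = w

w


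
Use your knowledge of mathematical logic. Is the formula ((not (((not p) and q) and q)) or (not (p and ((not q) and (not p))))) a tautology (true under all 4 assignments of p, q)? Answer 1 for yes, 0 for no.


Check all 4 assignments:
p=0, q=0: 1
p=0, q=1: 1
p=1, q=0: 1
p=1, q=1: 1
Satisfying count = 4/4.
Tautology iff count = 4: yes.

1


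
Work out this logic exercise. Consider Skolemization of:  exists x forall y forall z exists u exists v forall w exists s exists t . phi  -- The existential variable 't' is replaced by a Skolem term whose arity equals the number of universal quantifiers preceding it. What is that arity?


Quantifier prefix: exists x forall y forall z exists u exists v forall w exists s exists t
't' is existentially quantified at position 8.
Universal variables preceding it: y, z, w
Skolem function arity = 3

3


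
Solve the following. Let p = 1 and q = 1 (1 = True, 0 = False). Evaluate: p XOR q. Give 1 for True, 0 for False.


p = 1, q = 1
Operation: p XOR q
Evaluate: 1 XOR 1 = 0

0


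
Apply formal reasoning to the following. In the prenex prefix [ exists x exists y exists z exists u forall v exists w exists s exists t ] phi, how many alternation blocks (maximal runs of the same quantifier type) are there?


Quantifier-type sequence: E E E E A E E E  (A=forall, E=exists)
Group into maximal same-type runs:
  Ex4 | Ax1 | Ex3
Number of blocks = 3

3


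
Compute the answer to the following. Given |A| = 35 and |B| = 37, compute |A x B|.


The Cartesian product A x B contains all ordered pairs (a, b).
|A x B| = |A| * |B| = 35 * 37 = 1295

1295


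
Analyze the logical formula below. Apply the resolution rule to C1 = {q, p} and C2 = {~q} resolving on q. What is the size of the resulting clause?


Remove q from C1 and ~q from C2.
C1 remainder: {p}
C2 remainder: {}
Union (resolvent): {p}
Resolvent has 1 literal(s).

1


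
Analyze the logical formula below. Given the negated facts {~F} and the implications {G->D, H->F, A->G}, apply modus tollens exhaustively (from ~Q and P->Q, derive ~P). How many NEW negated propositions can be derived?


Initial negated facts: {~F}
Apply modus tollens to closure:
  ~F and H->F  =>  ~H
Final negated: {~F, ~H}
New negations: {~H}
Count = 1

1


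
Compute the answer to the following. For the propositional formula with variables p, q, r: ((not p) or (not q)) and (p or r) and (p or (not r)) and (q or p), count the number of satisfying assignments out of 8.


Evaluate all 8 assignments for p, q, r:
p=0, q=0, r=0: 0
p=0, q=0, r=1: 0
p=0, q=1, r=0: 0
p=0, q=1, r=1: 0
p=1, q=0, r=0: 1
p=1, q=0, r=1: 1
p=1, q=1, r=0: 0
p=1, q=1, r=1: 0
Satisfying count = 2

2


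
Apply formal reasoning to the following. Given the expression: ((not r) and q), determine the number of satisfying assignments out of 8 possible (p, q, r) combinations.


Check all 8 assignments:
p=0, q=0, r=0: 0
p=0, q=0, r=1: 0
p=0, q=1, r=0: 1
p=0, q=1, r=1: 0
p=1, q=0, r=0: 0
p=1, q=0, r=1: 0
p=1, q=1, r=0: 1
p=1, q=1, r=1: 0
Count of True = 2

2
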